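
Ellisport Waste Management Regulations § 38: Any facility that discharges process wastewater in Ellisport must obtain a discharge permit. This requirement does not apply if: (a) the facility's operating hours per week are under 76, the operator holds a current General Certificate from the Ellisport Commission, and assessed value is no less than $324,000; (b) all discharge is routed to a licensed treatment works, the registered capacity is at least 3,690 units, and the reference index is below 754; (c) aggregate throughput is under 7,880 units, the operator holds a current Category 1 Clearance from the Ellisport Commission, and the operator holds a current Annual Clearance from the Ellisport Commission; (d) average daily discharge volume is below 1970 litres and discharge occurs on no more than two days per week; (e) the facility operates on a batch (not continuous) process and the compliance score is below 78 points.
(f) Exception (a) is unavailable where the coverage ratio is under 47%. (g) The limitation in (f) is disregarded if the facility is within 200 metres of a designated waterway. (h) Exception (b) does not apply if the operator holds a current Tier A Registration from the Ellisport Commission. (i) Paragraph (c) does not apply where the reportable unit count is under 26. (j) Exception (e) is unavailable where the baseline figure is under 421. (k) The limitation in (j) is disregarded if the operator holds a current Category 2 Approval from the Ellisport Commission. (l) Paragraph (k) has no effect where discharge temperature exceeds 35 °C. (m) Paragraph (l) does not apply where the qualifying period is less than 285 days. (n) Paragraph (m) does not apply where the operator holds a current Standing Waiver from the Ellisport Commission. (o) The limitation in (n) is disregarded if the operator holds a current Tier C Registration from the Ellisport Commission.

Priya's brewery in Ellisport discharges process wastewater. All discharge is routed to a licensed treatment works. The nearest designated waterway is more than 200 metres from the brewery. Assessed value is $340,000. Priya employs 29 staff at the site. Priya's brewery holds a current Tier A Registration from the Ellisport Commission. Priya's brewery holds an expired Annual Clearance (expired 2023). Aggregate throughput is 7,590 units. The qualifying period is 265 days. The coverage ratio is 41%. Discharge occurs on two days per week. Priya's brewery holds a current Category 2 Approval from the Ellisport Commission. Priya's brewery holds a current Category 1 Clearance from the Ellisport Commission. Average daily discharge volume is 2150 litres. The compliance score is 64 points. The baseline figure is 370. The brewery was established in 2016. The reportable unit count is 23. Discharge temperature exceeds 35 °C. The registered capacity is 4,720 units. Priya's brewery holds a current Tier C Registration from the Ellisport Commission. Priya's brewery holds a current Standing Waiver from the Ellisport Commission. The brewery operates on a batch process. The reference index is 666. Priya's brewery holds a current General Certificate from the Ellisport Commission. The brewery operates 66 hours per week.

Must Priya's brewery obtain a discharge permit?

All of (a)'s requirements are met (the facility's operating hours per week are 66, under the 76 limit; a current General Certificate is held; assessed value is $340,000, meeting the $324,000 threshold). Turning to paragraphs (f)–(g): (f) is engaged — the coverage ratio is 41%, under the 47% limit. (g), which would lift (f), does not operate here — the brewery is more than 200 m from any designated waterway. (a) is therefore removed.
Exception (b) is satisfied on its face — discharge is routed to a licensed treatment works; the registered capacity is 4,720 units, meeting the 3,690 units threshold; the reference index is 666, below the 754 limit. Turning to paragraph (h): (h) is engaged — a current Tier A Registration is held. So (b) is unavailable.
Exception (c) fails — no current Annual Clearance is held.
Exception (d) fails — average daily discharge volume is 2150 litres, not below 1970 litres.
Exception (e)'s conditions are all satisfied: the facility operates on a batch process; the compliance score is 64 points, below the 78 points limit. Considering the limiting provisions: (j) would limit (e) — the baseline figure is 370, under the 421 limit — but (k) sets (j) aside: (k) applies — a current Category 2 Approval is held. (l) would limit (k) — discharge temperature exceeds 35 °C — but (m) sets (l) aside: (m) operates — the qualifying period is 265 days, less than the 285 days limit. (n) would limit (m) — a current Standing Waiver is held — but (o) sets (n) aside: (o) is triggered — a current Tier C Registration is held. (e) remains available.

No — exception (e) applies; Priya's brewery is not required to obtain a discharge permit.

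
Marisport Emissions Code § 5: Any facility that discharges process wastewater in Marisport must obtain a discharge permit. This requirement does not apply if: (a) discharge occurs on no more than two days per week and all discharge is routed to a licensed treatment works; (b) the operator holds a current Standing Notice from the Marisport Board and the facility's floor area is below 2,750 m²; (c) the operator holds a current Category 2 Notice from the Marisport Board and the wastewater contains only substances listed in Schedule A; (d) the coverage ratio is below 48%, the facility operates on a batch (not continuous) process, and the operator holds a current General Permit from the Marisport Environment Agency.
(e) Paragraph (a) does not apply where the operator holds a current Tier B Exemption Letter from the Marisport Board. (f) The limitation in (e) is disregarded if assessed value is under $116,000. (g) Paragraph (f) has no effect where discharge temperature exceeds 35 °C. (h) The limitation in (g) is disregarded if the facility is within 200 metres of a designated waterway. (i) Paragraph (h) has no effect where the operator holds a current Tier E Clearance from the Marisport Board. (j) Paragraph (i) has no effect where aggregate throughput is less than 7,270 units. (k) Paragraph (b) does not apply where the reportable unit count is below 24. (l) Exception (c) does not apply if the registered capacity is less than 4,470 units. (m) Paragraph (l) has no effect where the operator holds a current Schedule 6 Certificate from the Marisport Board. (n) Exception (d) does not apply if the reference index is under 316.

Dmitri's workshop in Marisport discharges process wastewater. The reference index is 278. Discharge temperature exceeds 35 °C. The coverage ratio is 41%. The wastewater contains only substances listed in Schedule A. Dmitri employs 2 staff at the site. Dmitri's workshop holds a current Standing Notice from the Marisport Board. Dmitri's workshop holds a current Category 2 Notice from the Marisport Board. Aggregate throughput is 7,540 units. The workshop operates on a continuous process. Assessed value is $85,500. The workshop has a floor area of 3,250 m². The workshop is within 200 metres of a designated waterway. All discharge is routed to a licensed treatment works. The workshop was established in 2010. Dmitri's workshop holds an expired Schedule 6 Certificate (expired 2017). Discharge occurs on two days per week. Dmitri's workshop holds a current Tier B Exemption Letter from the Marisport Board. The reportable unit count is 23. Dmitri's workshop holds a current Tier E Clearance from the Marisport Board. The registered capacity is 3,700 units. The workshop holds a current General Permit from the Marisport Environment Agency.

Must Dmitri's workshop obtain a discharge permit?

Exception (a): discharge occurs on no more than two days per week; discharge is routed to a licensed treatment works — every condition holds. But: (e) operates against (a): a current Tier B Exemption Letter is held. (f) operates (assessed value is $85,500, under the $116,000 limit), but yields to (g): (g) operates — discharge temperature exceeds 35 °C. (h) would limit (g) — the workshop is within 200 m of a designated waterway — but (i) sets (h) aside: (i) operates — a current Tier E Clearance is held. (j) is inapplicable (aggregate throughput is 7,540 units, not less than 7,270 units), so (i) stands. So (a) is unavailable.
Exception (b) fails — the facility's floor area is 3,250 m², not below 2,750 m².
Exception (c): a current Category 2 Notice is held; the wastewater is Schedule-A-only — every condition holds. Turning to paragraphs (l)–(m): (l) applies — the registered capacity is 3,700 units, less than the 4,470 units limit. (m), which would lift (l), is not engaged — there is no Schedule 6 Certificate in force. Exception (c) does not apply.
Exception (d) fails — the facility operates on a continuous process.
No exception is made out. Dmitri's workshop falls within the general rule.

Yes — Dmitri's workshop must obtain a discharge permit.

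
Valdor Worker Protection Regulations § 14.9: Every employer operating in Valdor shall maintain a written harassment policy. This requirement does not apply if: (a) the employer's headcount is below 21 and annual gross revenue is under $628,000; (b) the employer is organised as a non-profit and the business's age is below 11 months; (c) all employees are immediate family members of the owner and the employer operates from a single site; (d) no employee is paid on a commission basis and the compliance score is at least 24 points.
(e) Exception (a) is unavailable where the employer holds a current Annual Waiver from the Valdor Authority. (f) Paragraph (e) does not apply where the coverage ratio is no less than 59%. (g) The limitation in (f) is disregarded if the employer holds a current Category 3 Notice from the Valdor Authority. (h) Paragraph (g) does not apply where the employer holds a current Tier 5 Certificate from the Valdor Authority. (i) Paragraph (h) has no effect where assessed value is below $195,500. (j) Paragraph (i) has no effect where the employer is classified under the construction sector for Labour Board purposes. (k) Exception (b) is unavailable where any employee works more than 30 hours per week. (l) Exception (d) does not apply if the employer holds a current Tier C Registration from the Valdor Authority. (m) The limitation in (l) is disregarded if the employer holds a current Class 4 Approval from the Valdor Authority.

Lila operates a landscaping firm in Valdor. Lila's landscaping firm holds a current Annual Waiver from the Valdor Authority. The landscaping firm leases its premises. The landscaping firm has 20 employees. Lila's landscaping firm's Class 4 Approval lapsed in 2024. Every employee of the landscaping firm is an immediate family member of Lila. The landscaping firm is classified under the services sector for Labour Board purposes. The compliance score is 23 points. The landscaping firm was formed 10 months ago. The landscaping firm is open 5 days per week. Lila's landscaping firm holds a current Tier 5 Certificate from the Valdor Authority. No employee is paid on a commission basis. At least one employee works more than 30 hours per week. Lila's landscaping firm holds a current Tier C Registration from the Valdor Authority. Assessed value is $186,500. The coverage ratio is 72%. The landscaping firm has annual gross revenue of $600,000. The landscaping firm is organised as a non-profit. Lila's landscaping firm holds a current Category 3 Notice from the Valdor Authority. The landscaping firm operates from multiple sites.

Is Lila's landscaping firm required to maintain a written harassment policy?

Yes — Lila's landscaping firm must maintain a written harassment policy.

Exception (a)'s conditions are all satisfied: the employer's headcount is 20, below the 21 limit; annual gross revenue is $600,000, under the $628,000 limit. Turning to paragraphs (e)–(j): (e) applies — a current Annual Waiver is held. (f) would limit (e) — the coverage ratio is 72%, meeting the 59% threshold — but (g) sets (f) aside: (g) is triggered — a current Category 3 Notice is held. (h) would limit (g) — a current Tier 5 Certificate is held — but (i) sets (h) aside: (i) is triggered — assessed value is $186,500, below the $195,500 limit. (j), which would lift (i), is inapplicable — the landscaping firm is classified under the services sector. So (a) is unavailable.
Exception (b): the employer is a non-profit; the business's age is 10 months, below the 11 months limit — every condition holds. But: (k) operates against (b): at least one employee exceeds 30 hours/week. So (b) is unavailable.
Exception (c) does not apply: the employer operates from multiple sites.
Exception (d) requires that the compliance score is at least 24 points; but the compliance score is 23 points, short of 24 points, so (d) is unavailable.
No exception applies. The general rule governs.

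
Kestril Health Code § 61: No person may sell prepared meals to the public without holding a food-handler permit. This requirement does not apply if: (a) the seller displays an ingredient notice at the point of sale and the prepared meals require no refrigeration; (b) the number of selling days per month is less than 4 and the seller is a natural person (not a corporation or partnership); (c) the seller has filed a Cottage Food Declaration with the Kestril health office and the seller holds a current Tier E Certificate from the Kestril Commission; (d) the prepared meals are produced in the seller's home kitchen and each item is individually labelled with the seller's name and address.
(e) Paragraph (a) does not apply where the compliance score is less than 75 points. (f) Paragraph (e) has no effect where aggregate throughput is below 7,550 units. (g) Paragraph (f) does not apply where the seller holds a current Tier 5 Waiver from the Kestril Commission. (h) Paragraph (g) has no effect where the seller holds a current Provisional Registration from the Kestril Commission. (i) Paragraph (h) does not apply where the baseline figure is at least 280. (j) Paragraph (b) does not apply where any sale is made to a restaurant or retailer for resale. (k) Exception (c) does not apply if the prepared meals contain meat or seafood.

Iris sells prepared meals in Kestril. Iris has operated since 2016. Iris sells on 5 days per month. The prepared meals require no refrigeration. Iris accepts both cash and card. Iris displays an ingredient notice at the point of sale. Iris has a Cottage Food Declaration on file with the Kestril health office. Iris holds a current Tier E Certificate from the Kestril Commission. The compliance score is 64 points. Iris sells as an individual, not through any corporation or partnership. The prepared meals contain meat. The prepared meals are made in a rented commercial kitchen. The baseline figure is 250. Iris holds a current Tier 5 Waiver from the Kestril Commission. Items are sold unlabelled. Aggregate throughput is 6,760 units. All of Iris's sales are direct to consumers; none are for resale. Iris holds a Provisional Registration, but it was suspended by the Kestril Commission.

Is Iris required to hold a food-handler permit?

All of (a)'s requirements are met (an ingredient notice is displayed; the prepared meals are shelf-stable). But: (e) operates against (a): the compliance score is 64 points, less than the 75 points limit. (f) would limit (e) — aggregate throughput is 6,760 units, below the 7,550 units limit — but (g) sets (f) aside: (g) is triggered — a current Tier 5 Waiver is held. (h), which would lift (g), does not operate here — no current Provisional Registration is held. Exception (a) does not apply.
Exception (b) fails — the number of selling days per month is 5, not less than 4.
Exception (c) is satisfied on its face — a Cottage Food Declaration is on file; a current Tier E Certificate is held. Turning to paragraph (k): (k) is engaged — the prepared meals contain meat. So (c) is unavailable.
Exception (d) does not apply: the prepared meals are made in a commercial kitchen, not a home kitchen.
Every exception is unavailable, so the rule governs.

Yes — Iris must hold a food-handler permit.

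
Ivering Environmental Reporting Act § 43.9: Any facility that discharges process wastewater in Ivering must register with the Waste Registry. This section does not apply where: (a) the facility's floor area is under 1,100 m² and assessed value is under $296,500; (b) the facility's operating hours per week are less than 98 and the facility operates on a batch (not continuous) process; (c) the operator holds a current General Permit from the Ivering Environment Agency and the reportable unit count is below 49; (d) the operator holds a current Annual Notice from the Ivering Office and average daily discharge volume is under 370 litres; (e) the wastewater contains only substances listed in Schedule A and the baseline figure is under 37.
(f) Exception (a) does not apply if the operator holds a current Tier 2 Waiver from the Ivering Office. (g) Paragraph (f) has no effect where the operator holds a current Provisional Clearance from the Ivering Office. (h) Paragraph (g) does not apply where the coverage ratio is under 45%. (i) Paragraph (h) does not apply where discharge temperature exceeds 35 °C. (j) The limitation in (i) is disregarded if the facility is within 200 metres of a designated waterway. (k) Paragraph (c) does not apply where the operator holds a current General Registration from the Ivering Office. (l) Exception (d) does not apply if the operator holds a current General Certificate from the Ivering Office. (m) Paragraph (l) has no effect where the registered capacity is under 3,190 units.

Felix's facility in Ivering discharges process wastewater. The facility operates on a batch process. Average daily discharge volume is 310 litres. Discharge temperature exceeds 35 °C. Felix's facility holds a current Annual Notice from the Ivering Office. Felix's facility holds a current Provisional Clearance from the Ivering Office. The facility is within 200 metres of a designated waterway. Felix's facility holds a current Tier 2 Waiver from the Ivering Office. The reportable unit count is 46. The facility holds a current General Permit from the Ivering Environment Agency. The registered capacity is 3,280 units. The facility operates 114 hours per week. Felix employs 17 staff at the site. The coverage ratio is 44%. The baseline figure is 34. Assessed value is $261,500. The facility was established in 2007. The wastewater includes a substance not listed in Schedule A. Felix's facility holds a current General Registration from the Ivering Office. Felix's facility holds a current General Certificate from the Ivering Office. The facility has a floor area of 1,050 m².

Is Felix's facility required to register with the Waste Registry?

Yes — Felix's facility must register with the Waste Registry.

Exception (a): the facility's floor area is 1,050 m², under the 1,100 m² limit; assessed value is $261,500, under the $296,500 limit — every condition holds. But: (f) applies — a current Tier 2 Waiver is held. (g) would limit (f) — a current Provisional Clearance is held — but (h) sets (g) aside: (h) operates against (g): the coverage ratio is 44%, under the 45% limit. (i) applies (discharge temperature exceeds 35 °C), but yields to (j): (j) is triggered — the facility is within 200 m of a designated waterway. (a) is therefore removed.
Exception (b) fails — the facility's operating hours per week are 114, not less than 98.
Exception (c) is satisfied on its face — a current General Permit is held; the reportable unit count is 46, below the 49 limit. But applying paragraph (k): (k) operates against (c): a current General Registration is held. (c) is therefore removed.
Exception (d)'s conditions are all satisfied: a current Annual Notice is held; average daily discharge volume is 310 litres, under the 370 litres limit. But: (l) is engaged — a current General Certificate is held. (m) is not engaged (the registered capacity is 3,280 units, not under 3,190 units), so (l) stands. So (d) is unavailable.
Exception (e) does not apply: the wastewater includes a non-Schedule-A substance.
No exception displaces § 43.9.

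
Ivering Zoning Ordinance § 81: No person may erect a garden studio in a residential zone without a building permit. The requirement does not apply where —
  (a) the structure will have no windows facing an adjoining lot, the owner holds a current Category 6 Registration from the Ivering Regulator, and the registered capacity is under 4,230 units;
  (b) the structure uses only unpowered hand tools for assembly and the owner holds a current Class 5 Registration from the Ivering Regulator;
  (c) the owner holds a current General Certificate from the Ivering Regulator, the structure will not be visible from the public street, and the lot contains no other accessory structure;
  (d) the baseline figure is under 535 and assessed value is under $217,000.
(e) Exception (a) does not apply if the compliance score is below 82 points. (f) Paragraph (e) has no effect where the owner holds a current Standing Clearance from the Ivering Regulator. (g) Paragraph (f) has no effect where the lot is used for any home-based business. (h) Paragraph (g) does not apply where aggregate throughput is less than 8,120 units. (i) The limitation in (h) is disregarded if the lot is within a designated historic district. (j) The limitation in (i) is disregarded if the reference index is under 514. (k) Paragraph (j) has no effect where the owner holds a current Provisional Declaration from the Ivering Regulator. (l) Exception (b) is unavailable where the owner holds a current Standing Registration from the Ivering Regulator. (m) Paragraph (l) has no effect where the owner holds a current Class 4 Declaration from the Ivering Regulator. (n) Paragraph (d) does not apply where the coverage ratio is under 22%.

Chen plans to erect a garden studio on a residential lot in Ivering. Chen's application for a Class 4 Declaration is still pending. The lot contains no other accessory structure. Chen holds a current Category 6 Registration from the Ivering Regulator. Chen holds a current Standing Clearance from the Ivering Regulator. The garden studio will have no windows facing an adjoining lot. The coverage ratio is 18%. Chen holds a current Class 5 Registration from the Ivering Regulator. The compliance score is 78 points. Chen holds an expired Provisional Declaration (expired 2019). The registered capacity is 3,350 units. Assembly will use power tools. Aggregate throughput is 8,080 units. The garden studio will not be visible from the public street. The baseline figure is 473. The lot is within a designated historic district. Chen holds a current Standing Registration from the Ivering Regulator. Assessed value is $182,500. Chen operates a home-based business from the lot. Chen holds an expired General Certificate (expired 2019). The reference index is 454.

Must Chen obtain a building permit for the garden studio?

All of (a)'s requirements are met (no windows face an adjoining lot; a current Category 6 Registration is held; the registered capacity is 3,350 units, under the 4,230 units limit). Under paragraphs (e)–(k): (e) is triggered (the compliance score is 78 points, below the 82 points limit), but is set aside by (f): (f) operates against (e): a current Standing Clearance is held. (g) would limit (f) — a home-based business operates on the lot — but (h) sets (g) aside: (h) is engaged — aggregate throughput is 8,080 units, less than the 8,120 units limit. (i) is engaged (the lot is in a historic district), but is itself disapplied by (j): (j) operates against (i): the reference index is 454, under the 514 limit. (k) is not engaged (there is no Provisional Declaration in force), so (j) stands. Exception (a) stands.
Exception (b) requires that the structure uses only unpowered hand tools for assembly; but assembly uses power tools, so (b) is unavailable.
Exception (c) fails — no current General Certificate is held.
All of (d)'s requirements are met (the baseline figure is 473, under the 535 limit; assessed value is $182,500, under the $217,000 limit). But applying paragraph (n): (n) operates against (d): the coverage ratio is 18%, under the 22% limit. Exception (d) does not apply.

No — exception (a) applies; Chen does not need a building permit.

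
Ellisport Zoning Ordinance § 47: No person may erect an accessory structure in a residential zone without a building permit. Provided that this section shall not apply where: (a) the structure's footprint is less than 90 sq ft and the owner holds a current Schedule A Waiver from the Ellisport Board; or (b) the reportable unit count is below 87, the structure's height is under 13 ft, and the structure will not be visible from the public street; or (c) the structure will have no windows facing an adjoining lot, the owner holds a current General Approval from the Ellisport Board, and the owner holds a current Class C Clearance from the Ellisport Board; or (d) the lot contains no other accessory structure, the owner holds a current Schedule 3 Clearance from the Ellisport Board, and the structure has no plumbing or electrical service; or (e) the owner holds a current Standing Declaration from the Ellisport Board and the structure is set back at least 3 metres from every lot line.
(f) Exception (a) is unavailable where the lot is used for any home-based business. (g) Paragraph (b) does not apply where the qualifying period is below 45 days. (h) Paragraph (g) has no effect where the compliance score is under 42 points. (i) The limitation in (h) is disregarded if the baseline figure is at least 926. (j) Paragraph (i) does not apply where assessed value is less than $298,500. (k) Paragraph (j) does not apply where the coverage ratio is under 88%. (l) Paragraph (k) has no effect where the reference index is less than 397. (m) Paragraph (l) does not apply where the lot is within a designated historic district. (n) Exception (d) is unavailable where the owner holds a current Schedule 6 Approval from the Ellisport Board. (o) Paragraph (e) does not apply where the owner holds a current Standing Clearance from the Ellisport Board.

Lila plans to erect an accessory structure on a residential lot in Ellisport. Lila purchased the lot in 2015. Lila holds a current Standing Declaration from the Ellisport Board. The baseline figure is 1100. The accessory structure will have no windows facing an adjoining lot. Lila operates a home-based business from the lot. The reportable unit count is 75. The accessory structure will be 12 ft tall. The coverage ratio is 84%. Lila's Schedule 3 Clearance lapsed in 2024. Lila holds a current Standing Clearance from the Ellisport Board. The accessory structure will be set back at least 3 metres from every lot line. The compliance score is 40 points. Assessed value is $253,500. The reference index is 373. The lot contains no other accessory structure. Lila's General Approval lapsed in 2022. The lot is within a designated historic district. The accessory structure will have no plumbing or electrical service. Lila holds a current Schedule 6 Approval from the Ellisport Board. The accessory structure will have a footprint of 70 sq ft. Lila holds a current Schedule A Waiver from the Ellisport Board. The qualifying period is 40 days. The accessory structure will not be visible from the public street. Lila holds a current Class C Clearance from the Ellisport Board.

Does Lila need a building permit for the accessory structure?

Yes — Lila must obtain a building permit.

Exception (a): the structure's footprint is 70 sq ft, less than the 90 sq ft limit; a current Schedule A Waiver is held — every condition holds. But applying paragraph (f): (f) applies — a home-based business operates on the lot. So (a) is unavailable.
All of (b)'s requirements are met (the reportable unit count is 75, below the 87 limit; the structure's height is 12 ft, under the 13 ft limit; the structure will not be visible from the street). But applying paragraphs (g)–(m): (g) is engaged — the qualifying period is 40 days, below the 45 days limit. (h) is engaged (the compliance score is 40 points, under the 42 points limit), but is overridden by (i): (i) operates against (h): the baseline figure is 1,100, meeting the 926 threshold. (j) would limit (i) — assessed value is $253,500, less than the $298,500 limit — but (k) sets (j) aside: (k) operates against (j): the coverage ratio is 84%, under the 88% limit. (l) would limit (k) — the reference index is 373, less than the 397 limit — but (m) sets (l) aside: (m) applies — the lot is in a historic district. Exception (b) does not apply.
Exception (c) requires that the owner holds a current General Approval from the Ellisport Board; but the General Approval is not current, so (c) is unavailable.
Exception (d) requires that the owner holds a current Schedule 3 Clearance from the Ellisport Board; but the Schedule 3 Clearance is not current, so (d) is unavailable.
Exception (e)'s conditions are all satisfied: a current Standing Declaration is held; the setback is at least 3 m on every side. However, paragraph (o) must be considered: (o) operates against (e): a current Standing Clearance is held. Exception (e) does not apply.
Every exception is unavailable, so the rule governs.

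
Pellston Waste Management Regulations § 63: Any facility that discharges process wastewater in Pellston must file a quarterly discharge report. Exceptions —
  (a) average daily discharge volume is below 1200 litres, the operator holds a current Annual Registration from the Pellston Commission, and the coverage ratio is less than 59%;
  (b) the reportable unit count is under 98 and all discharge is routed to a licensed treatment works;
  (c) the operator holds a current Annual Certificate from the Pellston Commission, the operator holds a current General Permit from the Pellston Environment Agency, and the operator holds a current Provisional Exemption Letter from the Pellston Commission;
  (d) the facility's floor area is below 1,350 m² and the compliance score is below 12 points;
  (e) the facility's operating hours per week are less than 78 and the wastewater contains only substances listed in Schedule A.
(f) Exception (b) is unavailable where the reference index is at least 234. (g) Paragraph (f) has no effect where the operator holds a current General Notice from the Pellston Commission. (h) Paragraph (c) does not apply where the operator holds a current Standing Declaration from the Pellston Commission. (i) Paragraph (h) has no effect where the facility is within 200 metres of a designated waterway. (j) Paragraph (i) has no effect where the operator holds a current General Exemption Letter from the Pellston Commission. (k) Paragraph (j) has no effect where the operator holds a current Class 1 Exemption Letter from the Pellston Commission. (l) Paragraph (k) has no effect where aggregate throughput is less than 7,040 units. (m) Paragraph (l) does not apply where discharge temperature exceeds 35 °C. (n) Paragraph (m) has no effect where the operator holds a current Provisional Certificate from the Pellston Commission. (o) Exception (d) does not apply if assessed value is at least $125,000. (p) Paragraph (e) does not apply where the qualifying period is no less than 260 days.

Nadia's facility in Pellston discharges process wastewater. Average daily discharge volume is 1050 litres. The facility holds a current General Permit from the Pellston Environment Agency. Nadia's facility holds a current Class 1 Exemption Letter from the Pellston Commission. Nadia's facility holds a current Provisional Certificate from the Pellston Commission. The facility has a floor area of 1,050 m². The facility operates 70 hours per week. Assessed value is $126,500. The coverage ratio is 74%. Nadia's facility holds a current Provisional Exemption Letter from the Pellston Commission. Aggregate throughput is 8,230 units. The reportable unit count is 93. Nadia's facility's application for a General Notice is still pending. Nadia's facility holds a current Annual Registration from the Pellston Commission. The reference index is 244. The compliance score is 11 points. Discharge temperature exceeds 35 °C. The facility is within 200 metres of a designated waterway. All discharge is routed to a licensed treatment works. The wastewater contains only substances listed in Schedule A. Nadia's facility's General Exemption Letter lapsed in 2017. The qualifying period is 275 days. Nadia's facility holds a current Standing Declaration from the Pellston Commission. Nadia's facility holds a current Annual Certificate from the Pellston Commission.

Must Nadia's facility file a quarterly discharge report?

Exception (a) fails — the coverage ratio is 74%, not less than 59%.
Exception (b) is satisfied on its face — the reportable unit count is 93, under the 98 limit; discharge is routed to a licensed treatment works. However, paragraphs (f)–(g) must be considered: (f) is engaged — the reference index is 244, meeting the 234 threshold. (g) does not operate here (the General Notice is not current), so (f) stands. (b) is therefore removed.
All of (c)'s requirements are met (a current Annual Certificate is held; a current General Permit is held; a current Provisional Exemption Letter is held). Applying paragraphs (h)–(n): (h) would limit (c) — a current Standing Declaration is held — but (i) sets (h) aside: (i) operates against (h): the facility is within 200 m of a designated waterway. (j), which would lift (i), does not operate here — there is no General Exemption Letter in force. So (c) applies.
All of (d)'s requirements are met (the facility's floor area is 1,050 m², below the 1,350 m² limit; the compliance score is 11 points, below the 12 points limit). Turning to paragraph (o): (o) applies — assessed value is $126,500, meeting the $125,000 threshold. Exception (d) does not apply.
Exception (e): the facility's operating hours per week are 70, less than the 78 limit; the wastewater is Schedule-A-only — every condition holds. However, paragraph (p) must be considered: (p) is engaged — the qualifying period is 275 days, meeting the 260 days threshold. Exception (e) does not apply.

No — exception (c) applies; Nadia's facility is not required to file a quarterly discharge report.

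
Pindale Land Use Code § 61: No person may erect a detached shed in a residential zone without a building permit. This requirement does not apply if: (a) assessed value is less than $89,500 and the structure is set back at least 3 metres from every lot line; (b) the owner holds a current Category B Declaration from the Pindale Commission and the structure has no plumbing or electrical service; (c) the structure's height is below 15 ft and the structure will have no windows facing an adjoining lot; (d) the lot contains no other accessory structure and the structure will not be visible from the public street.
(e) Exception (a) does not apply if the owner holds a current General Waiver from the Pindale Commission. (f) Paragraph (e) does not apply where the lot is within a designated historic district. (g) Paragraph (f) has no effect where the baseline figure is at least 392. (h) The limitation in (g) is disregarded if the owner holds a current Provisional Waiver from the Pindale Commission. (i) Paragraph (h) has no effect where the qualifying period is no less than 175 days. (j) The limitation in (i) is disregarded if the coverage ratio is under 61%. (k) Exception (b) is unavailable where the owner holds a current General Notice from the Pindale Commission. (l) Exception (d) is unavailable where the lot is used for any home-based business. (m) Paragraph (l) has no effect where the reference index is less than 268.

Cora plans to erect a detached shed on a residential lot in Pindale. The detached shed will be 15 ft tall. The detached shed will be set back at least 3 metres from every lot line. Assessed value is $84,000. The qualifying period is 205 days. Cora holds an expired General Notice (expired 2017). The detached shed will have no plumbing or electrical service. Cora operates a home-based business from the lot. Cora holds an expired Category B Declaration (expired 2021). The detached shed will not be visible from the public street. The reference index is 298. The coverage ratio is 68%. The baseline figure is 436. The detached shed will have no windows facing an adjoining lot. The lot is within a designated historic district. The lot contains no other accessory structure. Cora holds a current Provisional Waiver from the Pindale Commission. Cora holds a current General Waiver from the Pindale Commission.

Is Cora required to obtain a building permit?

Yes — Cora must obtain a building permit.

All of (a)'s requirements are met (assessed value is $84,000, less than the $89,500 limit; the setback is at least 3 m on every side). But applying paragraphs (e)–(j): (e) is engaged — a current General Waiver is held. (f) would limit (e) — the lot is in a historic district — but (g) sets (f) aside: (g) operates against (f): the baseline figure is 436, meeting the 392 threshold. (h) applies (a current Provisional Waiver is held), but yields to (i): (i) applies — the qualifying period is 205 days, meeting the 175 days threshold. (j) is inapplicable (the coverage ratio is 68%, not under 61%), so (i) stands. Exception (a) does not apply.
Exception (b) does not apply: the Category B Declaration is not current.
Exception (c) does not apply: the structure's height is 15 ft, not below 15 ft.
Exception (d) is satisfied on its face — the lot has no other accessory structure; the structure will not be visible from the street. But: (l) operates against (d): a home-based business operates on the lot. (m), which would lift (l), is not engaged — the reference index is 298, not less than 268. Exception (d) does not apply.
No exception is made out. Cora falls within the general rule.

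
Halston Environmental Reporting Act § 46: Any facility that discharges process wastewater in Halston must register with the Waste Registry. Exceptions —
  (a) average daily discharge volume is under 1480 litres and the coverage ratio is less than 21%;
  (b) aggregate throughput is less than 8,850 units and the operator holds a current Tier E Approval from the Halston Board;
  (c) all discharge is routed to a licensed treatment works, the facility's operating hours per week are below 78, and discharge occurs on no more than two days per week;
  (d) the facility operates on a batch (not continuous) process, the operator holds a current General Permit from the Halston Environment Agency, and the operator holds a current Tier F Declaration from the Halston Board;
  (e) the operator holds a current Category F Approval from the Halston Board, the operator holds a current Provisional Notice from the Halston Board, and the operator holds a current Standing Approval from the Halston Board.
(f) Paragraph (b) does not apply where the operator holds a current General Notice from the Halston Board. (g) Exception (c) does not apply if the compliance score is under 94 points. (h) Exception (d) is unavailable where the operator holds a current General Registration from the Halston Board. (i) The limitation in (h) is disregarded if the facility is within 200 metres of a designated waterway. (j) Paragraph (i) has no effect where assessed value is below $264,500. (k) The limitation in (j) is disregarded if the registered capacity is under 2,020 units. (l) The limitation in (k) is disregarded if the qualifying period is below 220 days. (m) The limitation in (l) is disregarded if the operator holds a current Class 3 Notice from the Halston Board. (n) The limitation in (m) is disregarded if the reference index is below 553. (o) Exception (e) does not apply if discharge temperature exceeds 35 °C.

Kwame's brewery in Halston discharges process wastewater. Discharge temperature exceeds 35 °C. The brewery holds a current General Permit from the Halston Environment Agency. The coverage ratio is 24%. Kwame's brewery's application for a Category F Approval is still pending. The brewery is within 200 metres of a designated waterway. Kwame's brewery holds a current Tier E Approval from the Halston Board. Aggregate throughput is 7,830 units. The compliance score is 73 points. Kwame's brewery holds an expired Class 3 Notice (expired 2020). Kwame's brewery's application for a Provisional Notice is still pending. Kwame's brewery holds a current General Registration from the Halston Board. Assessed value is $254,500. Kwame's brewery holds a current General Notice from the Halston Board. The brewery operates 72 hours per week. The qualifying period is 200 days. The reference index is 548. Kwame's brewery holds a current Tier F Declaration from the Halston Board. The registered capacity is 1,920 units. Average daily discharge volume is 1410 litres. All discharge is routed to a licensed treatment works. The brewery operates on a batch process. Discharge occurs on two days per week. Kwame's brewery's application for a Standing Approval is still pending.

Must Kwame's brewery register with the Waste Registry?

Yes — Kwame's brewery must register with the Waste Registry.

Exception (a) requires that the coverage ratio is less than 21%; but the coverage ratio is 24%, not less than 21%, so (a) is unavailable.
All of (b)'s requirements are met (aggregate throughput is 7,830 units, less than the 8,850 units limit; a current Tier E Approval is held). Turning to paragraph (f): (f) applies — a current General Notice is held. So (b) is unavailable.
Exception (c) is satisfied on its face — discharge is routed to a licensed treatment works; the facility's operating hours per week are 72, below the 78 limit; discharge occurs on no more than two days per week. But: (g) operates against (c): the compliance score is 73 points, under the 94 points limit. So (c) is unavailable.
All of (d)'s requirements are met (the facility operates on a batch process; a current General Permit is held; a current Tier F Declaration is held). Turning to paragraphs (h)–(n): (h) operates against (d): a current General Registration is held. (i) applies (the brewery is within 200 m of a designated waterway), but is set aside by (j): (j) operates — assessed value is $254,500, below the $264,500 limit. (k) would limit (j) — the registered capacity is 1,920 units, under the 2,020 units limit — but (l) sets (k) aside: (l) is engaged — the qualifying period is 200 days, below the 220 days limit. (m), which would lift (l), is inapplicable — the Class 3 Notice is not current. So (d) is unavailable.
Exception (e) requires that the operator holds a current Category F Approval from the Halston Board; but the Category F Approval is not current, so (e) is unavailable.
No exception applies. The general rule governs.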